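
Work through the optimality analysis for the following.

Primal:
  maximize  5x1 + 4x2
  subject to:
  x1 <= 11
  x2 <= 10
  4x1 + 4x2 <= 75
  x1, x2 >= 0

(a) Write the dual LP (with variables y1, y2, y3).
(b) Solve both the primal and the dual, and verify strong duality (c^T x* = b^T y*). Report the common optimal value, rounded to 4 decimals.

The standard primal-dual pair for 'max c^T x s.t. A x <= b, x >= 0' is:
  Dual:  min b^T y  s.t.  A^T y >= c,  y >= 0.

So the dual LP is:
  minimize  11y1 + 10y2 + 75y3
  subject to:
    y1 + 4y3 >= 5
    y2 + 4y3 >= 4
    y1, y2, y3 >= 0

Solving the primal: x* = (11, 7.75).
  primal value c^T x* = 86.
Solving the dual: y* = (1, 0, 1).
  dual value b^T y* = 86.
Strong duality: c^T x* = b^T y*. Confirmed.

86


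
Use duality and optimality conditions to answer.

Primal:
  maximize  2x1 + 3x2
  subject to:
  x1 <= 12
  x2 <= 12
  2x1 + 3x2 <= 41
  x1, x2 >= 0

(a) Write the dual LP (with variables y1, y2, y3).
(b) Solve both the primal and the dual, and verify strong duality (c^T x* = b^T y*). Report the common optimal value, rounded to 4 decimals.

The standard primal-dual pair for 'max c^T x s.t. A x <= b, x >= 0' is:
  Dual:  min b^T y  s.t.  A^T y >= c,  y >= 0.

So the dual LP is:
  minimize  12y1 + 12y2 + 41y3
  subject to:
    y1 + 2y3 >= 2
    y2 + 3y3 >= 3
    y1, y2, y3 >= 0

Solving the primal: x* = (2.5, 12).
  primal value c^T x* = 41.
Solving the dual: y* = (0, 0, 1).
  dual value b^T y* = 41.
Strong duality: c^T x* = b^T y*. Confirmed.

41


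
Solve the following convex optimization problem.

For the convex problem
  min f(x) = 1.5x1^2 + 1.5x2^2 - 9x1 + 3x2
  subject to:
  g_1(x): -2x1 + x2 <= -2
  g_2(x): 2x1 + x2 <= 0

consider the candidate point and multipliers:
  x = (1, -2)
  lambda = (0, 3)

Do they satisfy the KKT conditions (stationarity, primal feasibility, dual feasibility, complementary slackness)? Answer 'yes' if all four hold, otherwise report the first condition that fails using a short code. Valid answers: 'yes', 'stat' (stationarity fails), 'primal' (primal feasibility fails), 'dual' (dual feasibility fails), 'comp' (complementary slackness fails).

Gradient of f: grad f(x) = Q x + c = (-6, -3)
Constraint values g_i(x) = a_i^T x - b_i:
  g_1((1, -2)) = -2
  g_2((1, -2)) = 0
Stationarity residual: grad f(x) + sum_i lambda_i a_i = (0, 0)
  -> stationarity OK
Primal feasibility (all g_i <= 0): OK
Dual feasibility (all lambda_i >= 0): OK
Complementary slackness (lambda_i * g_i(x) = 0 for all i): OK

Verdict: yes, KKT holds.

yes


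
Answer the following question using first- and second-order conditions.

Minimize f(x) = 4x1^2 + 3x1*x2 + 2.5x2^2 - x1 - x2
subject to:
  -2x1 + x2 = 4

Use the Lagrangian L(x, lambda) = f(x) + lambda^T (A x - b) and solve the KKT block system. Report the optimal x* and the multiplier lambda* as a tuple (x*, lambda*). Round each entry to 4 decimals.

Form the Lagrangian:
  L(x, lambda) = (1/2) x^T Q x + c^T x + lambda^T (A x - b)
Stationarity (grad_x L = 0): Q x + c + A^T lambda = 0.
Primal feasibility: A x = b.

This gives the KKT block system:
  [ Q   A^T ] [ x     ]   [-c ]
  [ A    0  ] [ lambda ] = [ b ]

Solving the linear system:
  x*      = (-1.225, 1.55)
  lambda* = (-3.075)
  f(x*)   = 5.9875

x* = (-1.225, 1.55), lambda* = (-3.075)


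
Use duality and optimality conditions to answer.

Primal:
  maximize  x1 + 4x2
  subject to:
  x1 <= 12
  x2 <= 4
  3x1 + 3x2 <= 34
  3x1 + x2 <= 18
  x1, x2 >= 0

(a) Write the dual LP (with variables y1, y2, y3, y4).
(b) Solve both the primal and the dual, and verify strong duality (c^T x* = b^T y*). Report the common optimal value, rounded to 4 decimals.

The standard primal-dual pair for 'max c^T x s.t. A x <= b, x >= 0' is:
  Dual:  min b^T y  s.t.  A^T y >= c,  y >= 0.

So the dual LP is:
  minimize  12y1 + 4y2 + 34y3 + 18y4
  subject to:
    y1 + 3y3 + 3y4 >= 1
    y2 + 3y3 + y4 >= 4
    y1, y2, y3, y4 >= 0

Solving the primal: x* = (4.6667, 4).
  primal value c^T x* = 20.6667.
Solving the dual: y* = (0, 3.6667, 0, 0.3333).
  dual value b^T y* = 20.6667.
Strong duality: c^T x* = b^T y*. Confirmed.

20.6667


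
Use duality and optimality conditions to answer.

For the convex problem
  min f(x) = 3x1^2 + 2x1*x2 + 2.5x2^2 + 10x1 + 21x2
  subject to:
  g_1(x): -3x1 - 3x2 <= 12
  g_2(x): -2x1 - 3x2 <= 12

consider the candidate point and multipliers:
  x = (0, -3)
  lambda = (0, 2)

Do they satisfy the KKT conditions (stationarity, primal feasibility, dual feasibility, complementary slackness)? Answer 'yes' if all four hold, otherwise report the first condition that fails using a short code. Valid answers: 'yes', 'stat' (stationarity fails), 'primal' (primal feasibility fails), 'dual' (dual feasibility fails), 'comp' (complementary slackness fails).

Gradient of f: grad f(x) = Q x + c = (4, 6)
Constraint values g_i(x) = a_i^T x - b_i:
  g_1((0, -3)) = -3
  g_2((0, -3)) = -3
Stationarity residual: grad f(x) + sum_i lambda_i a_i = (0, 0)
  -> stationarity OK
Primal feasibility (all g_i <= 0): OK
Dual feasibility (all lambda_i >= 0): OK
Complementary slackness (lambda_i * g_i(x) = 0 for all i): FAILS

Verdict: the first failing condition is complementary_slackness -> comp.

comp


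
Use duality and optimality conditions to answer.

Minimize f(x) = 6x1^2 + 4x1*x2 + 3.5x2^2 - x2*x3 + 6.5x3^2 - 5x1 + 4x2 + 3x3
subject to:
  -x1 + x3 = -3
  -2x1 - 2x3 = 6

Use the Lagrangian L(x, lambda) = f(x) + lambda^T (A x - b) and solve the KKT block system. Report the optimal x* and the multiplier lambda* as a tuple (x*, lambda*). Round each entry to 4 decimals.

Form the Lagrangian:
  L(x, lambda) = (1/2) x^T Q x + c^T x + lambda^T (A x - b)
Stationarity (grad_x L = 0): Q x + c + A^T lambda = 0.
Primal feasibility: A x = b.

This gives the KKT block system:
  [ Q   A^T ] [ x     ]   [-c ]
  [ A    0  ] [ lambda ] = [ b ]

Solving the linear system:
  x*      = (0, -1, -3)
  lambda* = (13, -11)
  f(x*)   = 46

x* = (0, -1, -3), lambda* = (13, -11)


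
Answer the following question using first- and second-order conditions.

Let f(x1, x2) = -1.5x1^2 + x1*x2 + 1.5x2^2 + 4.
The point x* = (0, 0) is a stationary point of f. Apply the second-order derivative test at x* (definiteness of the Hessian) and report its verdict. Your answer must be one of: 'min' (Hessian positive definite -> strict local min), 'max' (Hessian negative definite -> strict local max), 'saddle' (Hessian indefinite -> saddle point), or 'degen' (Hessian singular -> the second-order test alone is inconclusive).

Compute the Hessian H = grad^2 f:
  H = [[-3, 1], [1, 3]]
Verify stationarity: grad f(x*) = H x* + g = (0, 0).
Eigenvalues of H: -3.1623, 3.1623.
Eigenvalues have mixed signs, so H is indefinite -> x* is a saddle point.

saddle


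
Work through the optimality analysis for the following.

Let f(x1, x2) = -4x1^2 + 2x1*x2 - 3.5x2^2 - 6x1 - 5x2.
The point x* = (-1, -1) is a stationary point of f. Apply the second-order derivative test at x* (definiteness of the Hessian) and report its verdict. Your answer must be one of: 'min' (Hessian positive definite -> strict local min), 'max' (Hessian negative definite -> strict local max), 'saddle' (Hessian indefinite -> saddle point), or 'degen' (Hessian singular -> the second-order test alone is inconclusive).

Compute the Hessian H = grad^2 f:
  H = [[-8, 2], [2, -7]]
Verify stationarity: grad f(x*) = H x* + g = (0, 0).
Eigenvalues of H: -9.5616, -5.4384.
Both eigenvalues < 0, so H is negative definite -> x* is a strict local max.

max


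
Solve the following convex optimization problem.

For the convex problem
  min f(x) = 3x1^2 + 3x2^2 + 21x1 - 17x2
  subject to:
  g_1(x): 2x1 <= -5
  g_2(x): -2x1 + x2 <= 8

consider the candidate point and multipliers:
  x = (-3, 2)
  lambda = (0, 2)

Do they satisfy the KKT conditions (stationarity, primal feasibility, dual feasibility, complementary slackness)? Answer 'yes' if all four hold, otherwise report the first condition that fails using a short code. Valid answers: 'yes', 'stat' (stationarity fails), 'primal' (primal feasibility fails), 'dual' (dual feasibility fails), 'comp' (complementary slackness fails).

Gradient of f: grad f(x) = Q x + c = (3, -5)
Constraint values g_i(x) = a_i^T x - b_i:
  g_1((-3, 2)) = -1
  g_2((-3, 2)) = 0
Stationarity residual: grad f(x) + sum_i lambda_i a_i = (-1, -3)
  -> stationarity FAILS
Primal feasibility (all g_i <= 0): OK
Dual feasibility (all lambda_i >= 0): OK
Complementary slackness (lambda_i * g_i(x) = 0 for all i): OK

Verdict: the first failing condition is stationarity -> stat.

stat


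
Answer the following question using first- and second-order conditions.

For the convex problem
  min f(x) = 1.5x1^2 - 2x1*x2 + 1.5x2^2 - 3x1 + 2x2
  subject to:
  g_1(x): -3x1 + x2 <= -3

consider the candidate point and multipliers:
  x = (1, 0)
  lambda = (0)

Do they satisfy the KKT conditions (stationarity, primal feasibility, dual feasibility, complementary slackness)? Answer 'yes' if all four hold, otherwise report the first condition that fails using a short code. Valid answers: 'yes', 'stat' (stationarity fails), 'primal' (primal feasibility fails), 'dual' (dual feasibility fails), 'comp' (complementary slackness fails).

Gradient of f: grad f(x) = Q x + c = (0, 0)
Constraint values g_i(x) = a_i^T x - b_i:
  g_1((1, 0)) = 0
Stationarity residual: grad f(x) + sum_i lambda_i a_i = (0, 0)
  -> stationarity OK
Primal feasibility (all g_i <= 0): OK
Dual feasibility (all lambda_i >= 0): OK
Complementary slackness (lambda_i * g_i(x) = 0 for all i): OK

Verdict: yes, KKT holds.

yes


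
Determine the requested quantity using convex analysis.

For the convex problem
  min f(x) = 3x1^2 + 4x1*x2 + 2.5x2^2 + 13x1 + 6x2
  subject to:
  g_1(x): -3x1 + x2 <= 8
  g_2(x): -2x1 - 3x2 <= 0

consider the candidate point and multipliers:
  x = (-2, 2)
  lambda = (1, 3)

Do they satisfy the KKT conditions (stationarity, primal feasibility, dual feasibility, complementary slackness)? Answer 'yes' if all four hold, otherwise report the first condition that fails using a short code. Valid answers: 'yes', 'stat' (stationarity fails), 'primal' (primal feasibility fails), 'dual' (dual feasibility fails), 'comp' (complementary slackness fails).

Gradient of f: grad f(x) = Q x + c = (9, 8)
Constraint values g_i(x) = a_i^T x - b_i:
  g_1((-2, 2)) = 0
  g_2((-2, 2)) = -2
Stationarity residual: grad f(x) + sum_i lambda_i a_i = (0, 0)
  -> stationarity OK
Primal feasibility (all g_i <= 0): OK
Dual feasibility (all lambda_i >= 0): OK
Complementary slackness (lambda_i * g_i(x) = 0 for all i): FAILS

Verdict: the first failing condition is complementary_slackness -> comp.

comp


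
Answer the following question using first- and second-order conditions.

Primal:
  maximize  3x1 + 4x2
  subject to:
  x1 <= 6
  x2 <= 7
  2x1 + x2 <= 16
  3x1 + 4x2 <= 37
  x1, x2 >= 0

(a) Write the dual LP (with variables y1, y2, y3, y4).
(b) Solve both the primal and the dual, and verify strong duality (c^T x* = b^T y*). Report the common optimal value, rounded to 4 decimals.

The standard primal-dual pair for 'max c^T x s.t. A x <= b, x >= 0' is:
  Dual:  min b^T y  s.t.  A^T y >= c,  y >= 0.

So the dual LP is:
  minimize  6y1 + 7y2 + 16y3 + 37y4
  subject to:
    y1 + 2y3 + 3y4 >= 3
    y2 + y3 + 4y4 >= 4
    y1, y2, y3, y4 >= 0

Solving the primal: x* = (5.4, 5.2).
  primal value c^T x* = 37.
Solving the dual: y* = (0, 0, 0, 1).
  dual value b^T y* = 37.
Strong duality: c^T x* = b^T y*. Confirmed.

37


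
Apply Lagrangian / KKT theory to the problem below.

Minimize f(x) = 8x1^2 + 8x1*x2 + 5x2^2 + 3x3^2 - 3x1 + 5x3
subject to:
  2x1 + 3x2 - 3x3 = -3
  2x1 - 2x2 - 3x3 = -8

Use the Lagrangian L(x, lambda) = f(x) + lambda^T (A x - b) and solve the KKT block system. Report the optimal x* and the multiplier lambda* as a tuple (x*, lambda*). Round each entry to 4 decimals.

Form the Lagrangian:
  L(x, lambda) = (1/2) x^T Q x + c^T x + lambda^T (A x - b)
Stationarity (grad_x L = 0): Q x + c + A^T lambda = 0.
Primal feasibility: A x = b.

This gives the KKT block system:
  [ Q   A^T ] [ x     ]   [-c ]
  [ A    0  ] [ lambda ] = [ b ]

Solving the linear system:
  x*      = (-0.875, 1, 1.4167)
  lambda* = (1.2, 3.3)
  f(x*)   = 19.8542

x* = (-0.875, 1, 1.4167), lambda* = (1.2, 3.3)


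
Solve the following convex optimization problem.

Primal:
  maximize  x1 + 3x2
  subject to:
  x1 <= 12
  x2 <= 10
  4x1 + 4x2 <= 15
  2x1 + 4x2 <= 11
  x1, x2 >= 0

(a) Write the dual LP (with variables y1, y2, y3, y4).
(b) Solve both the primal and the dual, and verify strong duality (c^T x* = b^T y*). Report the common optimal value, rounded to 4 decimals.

The standard primal-dual pair for 'max c^T x s.t. A x <= b, x >= 0' is:
  Dual:  min b^T y  s.t.  A^T y >= c,  y >= 0.

So the dual LP is:
  minimize  12y1 + 10y2 + 15y3 + 11y4
  subject to:
    y1 + 4y3 + 2y4 >= 1
    y2 + 4y3 + 4y4 >= 3
    y1, y2, y3, y4 >= 0

Solving the primal: x* = (0, 2.75).
  primal value c^T x* = 8.25.
Solving the dual: y* = (0, 0, 0, 0.75).
  dual value b^T y* = 8.25.
Strong duality: c^T x* = b^T y*. Confirmed.

8.25


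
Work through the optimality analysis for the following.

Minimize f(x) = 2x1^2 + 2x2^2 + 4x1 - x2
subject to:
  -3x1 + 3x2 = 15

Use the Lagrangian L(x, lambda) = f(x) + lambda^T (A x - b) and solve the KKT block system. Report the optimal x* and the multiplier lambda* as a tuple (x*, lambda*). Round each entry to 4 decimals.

Form the Lagrangian:
  L(x, lambda) = (1/2) x^T Q x + c^T x + lambda^T (A x - b)
Stationarity (grad_x L = 0): Q x + c + A^T lambda = 0.
Primal feasibility: A x = b.

This gives the KKT block system:
  [ Q   A^T ] [ x     ]   [-c ]
  [ A    0  ] [ lambda ] = [ b ]

Solving the linear system:
  x*      = (-2.875, 2.125)
  lambda* = (-2.5)
  f(x*)   = 11.9375

x* = (-2.875, 2.125), lambda* = (-2.5)


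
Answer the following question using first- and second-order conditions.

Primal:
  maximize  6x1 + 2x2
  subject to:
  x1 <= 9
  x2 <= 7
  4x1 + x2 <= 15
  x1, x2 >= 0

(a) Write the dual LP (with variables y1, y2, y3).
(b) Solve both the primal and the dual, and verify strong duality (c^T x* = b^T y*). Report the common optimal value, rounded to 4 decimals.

The standard primal-dual pair for 'max c^T x s.t. A x <= b, x >= 0' is:
  Dual:  min b^T y  s.t.  A^T y >= c,  y >= 0.

So the dual LP is:
  minimize  9y1 + 7y2 + 15y3
  subject to:
    y1 + 4y3 >= 6
    y2 + y3 >= 2
    y1, y2, y3 >= 0

Solving the primal: x* = (2, 7).
  primal value c^T x* = 26.
Solving the dual: y* = (0, 0.5, 1.5).
  dual value b^T y* = 26.
Strong duality: c^T x* = b^T y*. Confirmed.

26


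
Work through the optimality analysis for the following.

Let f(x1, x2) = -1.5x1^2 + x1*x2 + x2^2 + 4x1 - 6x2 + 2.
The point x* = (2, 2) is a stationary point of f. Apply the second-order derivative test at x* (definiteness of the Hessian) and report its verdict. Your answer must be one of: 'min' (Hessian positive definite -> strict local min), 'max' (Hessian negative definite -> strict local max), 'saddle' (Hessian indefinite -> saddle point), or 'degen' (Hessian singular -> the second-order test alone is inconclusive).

Compute the Hessian H = grad^2 f:
  H = [[-3, 1], [1, 2]]
Verify stationarity: grad f(x*) = H x* + g = (0, 0).
Eigenvalues of H: -3.1926, 2.1926.
Eigenvalues have mixed signs, so H is indefinite -> x* is a saddle point.

saddle


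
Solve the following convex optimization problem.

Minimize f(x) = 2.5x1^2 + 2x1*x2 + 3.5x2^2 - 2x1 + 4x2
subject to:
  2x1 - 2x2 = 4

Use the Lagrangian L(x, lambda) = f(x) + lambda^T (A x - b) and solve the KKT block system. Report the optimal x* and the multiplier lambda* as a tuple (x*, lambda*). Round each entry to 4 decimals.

Form the Lagrangian:
  L(x, lambda) = (1/2) x^T Q x + c^T x + lambda^T (A x - b)
Stationarity (grad_x L = 0): Q x + c + A^T lambda = 0.
Primal feasibility: A x = b.

This gives the KKT block system:
  [ Q   A^T ] [ x     ]   [-c ]
  [ A    0  ] [ lambda ] = [ b ]

Solving the linear system:
  x*      = (1, -1)
  lambda* = (-0.5)
  f(x*)   = -2

x* = (1, -1), lambda* = (-0.5)


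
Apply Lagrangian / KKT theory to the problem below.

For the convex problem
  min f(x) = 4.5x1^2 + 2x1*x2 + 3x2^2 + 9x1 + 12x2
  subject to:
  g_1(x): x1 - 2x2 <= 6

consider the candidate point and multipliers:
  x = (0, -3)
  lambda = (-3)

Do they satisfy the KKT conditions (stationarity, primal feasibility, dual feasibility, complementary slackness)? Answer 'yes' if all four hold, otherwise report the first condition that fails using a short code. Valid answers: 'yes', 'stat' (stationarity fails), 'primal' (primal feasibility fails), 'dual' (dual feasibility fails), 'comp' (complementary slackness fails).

Gradient of f: grad f(x) = Q x + c = (3, -6)
Constraint values g_i(x) = a_i^T x - b_i:
  g_1((0, -3)) = 0
Stationarity residual: grad f(x) + sum_i lambda_i a_i = (0, 0)
  -> stationarity OK
Primal feasibility (all g_i <= 0): OK
Dual feasibility (all lambda_i >= 0): FAILS
Complementary slackness (lambda_i * g_i(x) = 0 for all i): OK

Verdict: the first failing condition is dual_feasibility -> dual.

dual


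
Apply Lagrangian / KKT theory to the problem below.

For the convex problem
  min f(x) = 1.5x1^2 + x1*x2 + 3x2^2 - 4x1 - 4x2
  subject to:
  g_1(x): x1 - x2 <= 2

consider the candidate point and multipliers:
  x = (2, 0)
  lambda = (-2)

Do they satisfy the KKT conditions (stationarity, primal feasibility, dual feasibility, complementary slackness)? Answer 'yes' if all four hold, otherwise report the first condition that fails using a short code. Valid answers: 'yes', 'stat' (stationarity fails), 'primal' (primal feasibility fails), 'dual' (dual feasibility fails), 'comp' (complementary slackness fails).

Gradient of f: grad f(x) = Q x + c = (2, -2)
Constraint values g_i(x) = a_i^T x - b_i:
  g_1((2, 0)) = 0
Stationarity residual: grad f(x) + sum_i lambda_i a_i = (0, 0)
  -> stationarity OK
Primal feasibility (all g_i <= 0): OK
Dual feasibility (all lambda_i >= 0): FAILS
Complementary slackness (lambda_i * g_i(x) = 0 for all i): OK

Verdict: the first failing condition is dual_feasibility -> dual.

dual


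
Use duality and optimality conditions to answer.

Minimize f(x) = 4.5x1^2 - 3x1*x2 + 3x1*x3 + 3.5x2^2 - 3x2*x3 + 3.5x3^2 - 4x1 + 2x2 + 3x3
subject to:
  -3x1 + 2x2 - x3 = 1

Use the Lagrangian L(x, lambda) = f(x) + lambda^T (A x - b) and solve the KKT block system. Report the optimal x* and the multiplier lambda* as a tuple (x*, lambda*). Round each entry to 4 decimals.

Form the Lagrangian:
  L(x, lambda) = (1/2) x^T Q x + c^T x + lambda^T (A x - b)
Stationarity (grad_x L = 0): Q x + c + A^T lambda = 0.
Primal feasibility: A x = b.

This gives the KKT block system:
  [ Q   A^T ] [ x     ]   [-c ]
  [ A    0  ] [ lambda ] = [ b ]

Solving the linear system:
  x*      = (-0.0731, 0.0351, -0.7105)
  lambda* = (-2.2982)
  f(x*)   = 0.2646

x* = (-0.0731, 0.0351, -0.7105), lambda* = (-2.2982)


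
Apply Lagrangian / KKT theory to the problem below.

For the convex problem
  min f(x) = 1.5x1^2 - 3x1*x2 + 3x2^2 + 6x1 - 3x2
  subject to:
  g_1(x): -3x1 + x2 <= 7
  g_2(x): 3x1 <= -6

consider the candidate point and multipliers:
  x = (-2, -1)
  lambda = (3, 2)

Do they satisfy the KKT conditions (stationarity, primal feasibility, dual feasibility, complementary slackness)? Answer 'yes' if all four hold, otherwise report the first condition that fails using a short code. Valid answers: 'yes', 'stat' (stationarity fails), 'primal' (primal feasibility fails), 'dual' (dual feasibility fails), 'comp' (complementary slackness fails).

Gradient of f: grad f(x) = Q x + c = (3, -3)
Constraint values g_i(x) = a_i^T x - b_i:
  g_1((-2, -1)) = -2
  g_2((-2, -1)) = 0
Stationarity residual: grad f(x) + sum_i lambda_i a_i = (0, 0)
  -> stationarity OK
Primal feasibility (all g_i <= 0): OK
Dual feasibility (all lambda_i >= 0): OK
Complementary slackness (lambda_i * g_i(x) = 0 for all i): FAILS

Verdict: the first failing condition is complementary_slackness -> comp.

comp


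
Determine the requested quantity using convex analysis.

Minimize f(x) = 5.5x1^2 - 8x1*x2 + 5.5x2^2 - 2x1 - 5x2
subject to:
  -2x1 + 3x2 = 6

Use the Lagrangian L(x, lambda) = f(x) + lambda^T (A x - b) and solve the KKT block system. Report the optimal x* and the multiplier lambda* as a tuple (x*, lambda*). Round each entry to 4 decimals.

Form the Lagrangian:
  L(x, lambda) = (1/2) x^T Q x + c^T x + lambda^T (A x - b)
Stationarity (grad_x L = 0): Q x + c + A^T lambda = 0.
Primal feasibility: A x = b.

This gives the KKT block system:
  [ Q   A^T ] [ x     ]   [-c ]
  [ A    0  ] [ lambda ] = [ b ]

Solving the linear system:
  x*      = (1.2766, 2.8511)
  lambda* = (-5.383)
  f(x*)   = 7.7447

x* = (1.2766, 2.8511), lambda* = (-5.383)


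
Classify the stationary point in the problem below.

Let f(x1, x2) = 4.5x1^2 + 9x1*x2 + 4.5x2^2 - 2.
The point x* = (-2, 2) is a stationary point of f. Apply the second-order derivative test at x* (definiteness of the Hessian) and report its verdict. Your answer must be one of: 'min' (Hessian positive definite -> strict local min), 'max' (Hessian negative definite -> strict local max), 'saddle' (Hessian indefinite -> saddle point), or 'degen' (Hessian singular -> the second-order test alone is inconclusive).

Compute the Hessian H = grad^2 f:
  H = [[9, 9], [9, 9]]
Verify stationarity: grad f(x*) = H x* + g = (0, 0).
Eigenvalues of H: 0, 18.
H has a zero eigenvalue (singular; positive semidefinite but not definite), so H is neither positive definite, negative definite, nor indefinite. The second-order test alone is inconclusive -> degen.
(Indeed, f is constant along the null direction of H through x*, so x* is not a strict local extremum.)

degen


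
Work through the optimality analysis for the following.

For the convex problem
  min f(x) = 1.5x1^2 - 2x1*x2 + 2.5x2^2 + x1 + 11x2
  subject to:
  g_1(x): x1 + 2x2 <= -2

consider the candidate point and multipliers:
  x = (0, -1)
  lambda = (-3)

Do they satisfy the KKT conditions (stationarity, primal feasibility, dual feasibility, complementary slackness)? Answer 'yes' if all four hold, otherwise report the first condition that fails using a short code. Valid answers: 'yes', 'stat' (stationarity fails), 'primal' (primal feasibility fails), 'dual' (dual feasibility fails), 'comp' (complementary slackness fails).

Gradient of f: grad f(x) = Q x + c = (3, 6)
Constraint values g_i(x) = a_i^T x - b_i:
  g_1((0, -1)) = 0
Stationarity residual: grad f(x) + sum_i lambda_i a_i = (0, 0)
  -> stationarity OK
Primal feasibility (all g_i <= 0): OK
Dual feasibility (all lambda_i >= 0): FAILS
Complementary slackness (lambda_i * g_i(x) = 0 for all i): OK

Verdict: the first failing condition is dual_feasibility -> dual.

dual


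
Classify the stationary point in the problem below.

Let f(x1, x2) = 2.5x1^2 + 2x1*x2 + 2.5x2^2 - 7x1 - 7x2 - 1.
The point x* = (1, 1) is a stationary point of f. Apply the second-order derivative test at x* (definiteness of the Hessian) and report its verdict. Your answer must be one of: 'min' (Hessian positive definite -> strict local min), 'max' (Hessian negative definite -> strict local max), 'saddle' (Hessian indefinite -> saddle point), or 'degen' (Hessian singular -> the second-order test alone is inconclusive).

Compute the Hessian H = grad^2 f:
  H = [[5, 2], [2, 5]]
Verify stationarity: grad f(x*) = H x* + g = (0, 0).
Eigenvalues of H: 3, 7.
Both eigenvalues > 0, so H is positive definite -> x* is a strict local min.

min


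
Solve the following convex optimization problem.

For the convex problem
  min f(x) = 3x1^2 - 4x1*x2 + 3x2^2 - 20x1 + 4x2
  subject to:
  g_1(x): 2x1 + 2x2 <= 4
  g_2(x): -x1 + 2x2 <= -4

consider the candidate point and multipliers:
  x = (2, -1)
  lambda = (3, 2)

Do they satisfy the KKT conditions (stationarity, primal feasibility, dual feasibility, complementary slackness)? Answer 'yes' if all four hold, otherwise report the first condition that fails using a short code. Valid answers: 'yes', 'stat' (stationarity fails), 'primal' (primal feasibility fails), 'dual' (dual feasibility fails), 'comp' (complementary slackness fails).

Gradient of f: grad f(x) = Q x + c = (-4, -10)
Constraint values g_i(x) = a_i^T x - b_i:
  g_1((2, -1)) = -2
  g_2((2, -1)) = 0
Stationarity residual: grad f(x) + sum_i lambda_i a_i = (0, 0)
  -> stationarity OK
Primal feasibility (all g_i <= 0): OK
Dual feasibility (all lambda_i >= 0): OK
Complementary slackness (lambda_i * g_i(x) = 0 for all i): FAILS

Verdict: the first failing condition is complementary_slackness -> comp.

comp


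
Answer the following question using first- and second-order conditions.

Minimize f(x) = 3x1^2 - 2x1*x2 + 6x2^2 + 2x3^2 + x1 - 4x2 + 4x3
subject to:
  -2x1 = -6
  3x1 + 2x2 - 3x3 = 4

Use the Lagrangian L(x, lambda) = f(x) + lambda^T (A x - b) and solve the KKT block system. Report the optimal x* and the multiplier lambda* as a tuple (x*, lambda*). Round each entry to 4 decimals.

Form the Lagrangian:
  L(x, lambda) = (1/2) x^T Q x + c^T x + lambda^T (A x - b)
Stationarity (grad_x L = 0): Q x + c + A^T lambda = 0.
Primal feasibility: A x = b.

This gives the KKT block system:
  [ Q   A^T ] [ x     ]   [-c ]
  [ A    0  ] [ lambda ] = [ b ]

Solving the linear system:
  x*      = (3, 0.2097, 1.8065)
  lambda* = (14.9032, 3.7419)
  f(x*)   = 41.9194

x* = (3, 0.2097, 1.8065), lambda* = (14.9032, 3.7419)


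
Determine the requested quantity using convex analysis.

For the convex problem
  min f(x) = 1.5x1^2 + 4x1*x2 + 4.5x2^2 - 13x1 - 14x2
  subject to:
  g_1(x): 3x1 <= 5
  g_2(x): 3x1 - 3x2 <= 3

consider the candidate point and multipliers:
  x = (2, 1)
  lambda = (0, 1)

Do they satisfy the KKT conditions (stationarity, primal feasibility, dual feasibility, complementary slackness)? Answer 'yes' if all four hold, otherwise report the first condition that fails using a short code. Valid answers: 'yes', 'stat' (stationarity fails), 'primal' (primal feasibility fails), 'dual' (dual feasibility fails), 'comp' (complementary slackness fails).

Gradient of f: grad f(x) = Q x + c = (-3, 3)
Constraint values g_i(x) = a_i^T x - b_i:
  g_1((2, 1)) = 1
  g_2((2, 1)) = 0
Stationarity residual: grad f(x) + sum_i lambda_i a_i = (0, 0)
  -> stationarity OK
Primal feasibility (all g_i <= 0): FAILS
Dual feasibility (all lambda_i >= 0): OK
Complementary slackness (lambda_i * g_i(x) = 0 for all i): OK

Verdict: the first failing condition is primal_feasibility -> primal.

primal


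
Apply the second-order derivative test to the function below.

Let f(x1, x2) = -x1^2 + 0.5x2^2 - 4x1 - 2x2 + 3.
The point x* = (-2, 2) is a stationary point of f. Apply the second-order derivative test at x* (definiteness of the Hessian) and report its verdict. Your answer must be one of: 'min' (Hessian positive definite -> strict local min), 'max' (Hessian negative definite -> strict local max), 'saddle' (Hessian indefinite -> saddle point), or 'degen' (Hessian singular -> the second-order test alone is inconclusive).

Compute the Hessian H = grad^2 f:
  H = [[-2, 0], [0, 1]]
Verify stationarity: grad f(x*) = H x* + g = (0, 0).
Eigenvalues of H: -2, 1.
Eigenvalues have mixed signs, so H is indefinite -> x* is a saddle point.

saddle


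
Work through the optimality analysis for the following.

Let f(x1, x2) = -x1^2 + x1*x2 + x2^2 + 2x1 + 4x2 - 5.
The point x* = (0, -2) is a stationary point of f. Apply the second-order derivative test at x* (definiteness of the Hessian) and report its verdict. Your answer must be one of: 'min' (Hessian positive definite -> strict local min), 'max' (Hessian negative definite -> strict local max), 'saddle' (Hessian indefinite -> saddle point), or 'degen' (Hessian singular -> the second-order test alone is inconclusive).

Compute the Hessian H = grad^2 f:
  H = [[-2, 1], [1, 2]]
Verify stationarity: grad f(x*) = H x* + g = (0, 0).
Eigenvalues of H: -2.2361, 2.2361.
Eigenvalues have mixed signs, so H is indefinite -> x* is a saddle point.

saddle


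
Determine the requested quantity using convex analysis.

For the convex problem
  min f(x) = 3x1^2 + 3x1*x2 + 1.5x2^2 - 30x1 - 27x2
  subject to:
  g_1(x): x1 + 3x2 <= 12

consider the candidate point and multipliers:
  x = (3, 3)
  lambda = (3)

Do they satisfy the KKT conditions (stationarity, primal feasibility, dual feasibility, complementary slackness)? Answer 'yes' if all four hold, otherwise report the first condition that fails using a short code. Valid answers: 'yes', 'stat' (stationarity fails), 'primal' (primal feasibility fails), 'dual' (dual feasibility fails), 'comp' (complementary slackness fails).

Gradient of f: grad f(x) = Q x + c = (-3, -9)
Constraint values g_i(x) = a_i^T x - b_i:
  g_1((3, 3)) = 0
Stationarity residual: grad f(x) + sum_i lambda_i a_i = (0, 0)
  -> stationarity OK
Primal feasibility (all g_i <= 0): OK
Dual feasibility (all lambda_i >= 0): OK
Complementary slackness (lambda_i * g_i(x) = 0 for all i): OK

Verdict: yes, KKT holds.

yes


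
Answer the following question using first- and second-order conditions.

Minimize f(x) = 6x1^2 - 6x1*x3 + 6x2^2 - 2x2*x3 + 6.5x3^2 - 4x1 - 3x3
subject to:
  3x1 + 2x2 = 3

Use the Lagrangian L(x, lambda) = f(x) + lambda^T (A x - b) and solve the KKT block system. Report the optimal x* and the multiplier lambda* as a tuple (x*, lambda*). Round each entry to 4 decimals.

Form the Lagrangian:
  L(x, lambda) = (1/2) x^T Q x + c^T x + lambda^T (A x - b)
Stationarity (grad_x L = 0): Q x + c + A^T lambda = 0.
Primal feasibility: A x = b.

This gives the KKT block system:
  [ Q   A^T ] [ x     ]   [-c ]
  [ A    0  ] [ lambda ] = [ b ]

Solving the linear system:
  x*      = (0.8454, 0.2319, 0.6566)
  lambda* = (-0.7349)
  f(x*)   = -1.5733

x* = (0.8454, 0.2319, 0.6566), lambda* = (-0.7349)


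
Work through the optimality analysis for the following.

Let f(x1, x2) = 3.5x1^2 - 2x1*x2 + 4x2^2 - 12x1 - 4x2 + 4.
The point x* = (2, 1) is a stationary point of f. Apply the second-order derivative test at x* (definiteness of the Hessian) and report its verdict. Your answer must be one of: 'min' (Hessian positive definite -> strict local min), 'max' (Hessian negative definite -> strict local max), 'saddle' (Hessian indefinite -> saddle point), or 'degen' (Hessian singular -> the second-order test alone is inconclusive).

Compute the Hessian H = grad^2 f:
  H = [[7, -2], [-2, 8]]
Verify stationarity: grad f(x*) = H x* + g = (0, 0).
Eigenvalues of H: 5.4384, 9.5616.
Both eigenvalues > 0, so H is positive definite -> x* is a strict local min.

min


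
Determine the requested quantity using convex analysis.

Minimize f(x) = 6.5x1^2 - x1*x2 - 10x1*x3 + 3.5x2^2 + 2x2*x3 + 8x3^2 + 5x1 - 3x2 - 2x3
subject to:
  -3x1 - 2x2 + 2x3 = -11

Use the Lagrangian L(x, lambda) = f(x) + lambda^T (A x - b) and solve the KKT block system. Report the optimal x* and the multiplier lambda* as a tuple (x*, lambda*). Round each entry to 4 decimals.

Form the Lagrangian:
  L(x, lambda) = (1/2) x^T Q x + c^T x + lambda^T (A x - b)
Stationarity (grad_x L = 0): Q x + c + A^T lambda = 0.
Primal feasibility: A x = b.

This gives the KKT block system:
  [ Q   A^T ] [ x     ]   [-c ]
  [ A    0  ] [ lambda ] = [ b ]

Solving the linear system:
  x*      = (1.4047, 3.0195, -0.3735)
  lambda* = (7.9922)
  f(x*)   = 43.3132

x* = (1.4047, 3.0195, -0.3735), lambda* = (7.9922)


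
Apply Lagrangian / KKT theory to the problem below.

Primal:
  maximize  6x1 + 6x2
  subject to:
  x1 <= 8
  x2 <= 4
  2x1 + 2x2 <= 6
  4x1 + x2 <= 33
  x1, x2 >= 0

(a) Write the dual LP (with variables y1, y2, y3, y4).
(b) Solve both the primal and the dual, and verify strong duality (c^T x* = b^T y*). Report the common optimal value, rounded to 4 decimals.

The standard primal-dual pair for 'max c^T x s.t. A x <= b, x >= 0' is:
  Dual:  min b^T y  s.t.  A^T y >= c,  y >= 0.

So the dual LP is:
  minimize  8y1 + 4y2 + 6y3 + 33y4
  subject to:
    y1 + 2y3 + 4y4 >= 6
    y2 + 2y3 + y4 >= 6
    y1, y2, y3, y4 >= 0

Solving the primal: x* = (3, 0).
  primal value c^T x* = 18.
Solving the dual: y* = (0, 0, 3, 0).
  dual value b^T y* = 18.
Strong duality: c^T x* = b^T y*. Confirmed.

18


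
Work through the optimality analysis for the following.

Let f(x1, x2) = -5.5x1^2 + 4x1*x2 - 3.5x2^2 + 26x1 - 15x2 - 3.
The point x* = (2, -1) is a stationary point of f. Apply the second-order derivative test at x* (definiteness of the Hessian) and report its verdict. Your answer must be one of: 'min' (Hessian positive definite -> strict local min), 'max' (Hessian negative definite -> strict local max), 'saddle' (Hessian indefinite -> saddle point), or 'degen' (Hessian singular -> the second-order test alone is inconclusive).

Compute the Hessian H = grad^2 f:
  H = [[-11, 4], [4, -7]]
Verify stationarity: grad f(x*) = H x* + g = (0, 0).
Eigenvalues of H: -13.4721, -4.5279.
Both eigenvalues < 0, so H is negative definite -> x* is a strict local max.

max


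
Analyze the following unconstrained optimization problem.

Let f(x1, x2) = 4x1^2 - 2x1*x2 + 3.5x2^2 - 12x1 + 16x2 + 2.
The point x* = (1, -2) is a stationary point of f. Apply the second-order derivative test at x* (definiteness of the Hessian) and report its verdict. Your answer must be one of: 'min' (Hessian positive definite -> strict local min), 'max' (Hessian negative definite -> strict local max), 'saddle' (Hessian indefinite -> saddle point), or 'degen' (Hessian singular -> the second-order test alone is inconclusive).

Compute the Hessian H = grad^2 f:
  H = [[8, -2], [-2, 7]]
Verify stationarity: grad f(x*) = H x* + g = (0, 0).
Eigenvalues of H: 5.4384, 9.5616.
Both eigenvalues > 0, so H is positive definite -> x* is a strict local min.

min


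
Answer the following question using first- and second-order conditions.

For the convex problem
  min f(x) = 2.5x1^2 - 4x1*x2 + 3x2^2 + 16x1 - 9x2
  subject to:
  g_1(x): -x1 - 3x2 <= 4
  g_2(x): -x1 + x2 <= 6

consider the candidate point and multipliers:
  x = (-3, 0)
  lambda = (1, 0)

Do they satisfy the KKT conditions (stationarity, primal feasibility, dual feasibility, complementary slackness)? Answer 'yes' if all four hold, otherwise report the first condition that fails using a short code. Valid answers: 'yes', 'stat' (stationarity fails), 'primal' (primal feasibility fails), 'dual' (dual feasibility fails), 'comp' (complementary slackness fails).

Gradient of f: grad f(x) = Q x + c = (1, 3)
Constraint values g_i(x) = a_i^T x - b_i:
  g_1((-3, 0)) = -1
  g_2((-3, 0)) = -3
Stationarity residual: grad f(x) + sum_i lambda_i a_i = (0, 0)
  -> stationarity OK
Primal feasibility (all g_i <= 0): OK
Dual feasibility (all lambda_i >= 0): OK
Complementary slackness (lambda_i * g_i(x) = 0 for all i): FAILS

Verdict: the first failing condition is complementary_slackness -> comp.

comp


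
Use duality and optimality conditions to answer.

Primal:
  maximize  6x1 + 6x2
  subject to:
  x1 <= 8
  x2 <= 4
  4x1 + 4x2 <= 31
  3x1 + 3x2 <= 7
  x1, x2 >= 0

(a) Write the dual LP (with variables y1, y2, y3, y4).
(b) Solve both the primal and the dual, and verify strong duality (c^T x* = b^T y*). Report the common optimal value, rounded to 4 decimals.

The standard primal-dual pair for 'max c^T x s.t. A x <= b, x >= 0' is:
  Dual:  min b^T y  s.t.  A^T y >= c,  y >= 0.

So the dual LP is:
  minimize  8y1 + 4y2 + 31y3 + 7y4
  subject to:
    y1 + 4y3 + 3y4 >= 6
    y2 + 4y3 + 3y4 >= 6
    y1, y2, y3, y4 >= 0

Solving the primal: x* = (2.3333, 0).
  primal value c^T x* = 14.
Solving the dual: y* = (0, 0, 0, 2).
  dual value b^T y* = 14.
Strong duality: c^T x* = b^T y*. Confirmed.

14


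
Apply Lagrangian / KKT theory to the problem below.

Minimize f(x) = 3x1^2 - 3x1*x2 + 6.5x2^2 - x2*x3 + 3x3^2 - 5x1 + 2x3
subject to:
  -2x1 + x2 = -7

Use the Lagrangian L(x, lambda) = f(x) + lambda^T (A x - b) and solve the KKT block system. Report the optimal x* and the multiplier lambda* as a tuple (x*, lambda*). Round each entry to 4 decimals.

Form the Lagrangian:
  L(x, lambda) = (1/2) x^T Q x + c^T x + lambda^T (A x - b)
Stationarity (grad_x L = 0): Q x + c + A^T lambda = 0.
Primal feasibility: A x = b.

This gives the KKT block system:
  [ Q   A^T ] [ x     ]   [-c ]
  [ A    0  ] [ lambda ] = [ b ]

Solving the linear system:
  x*      = (3.5956, 0.1912, -0.3015)
  lambda* = (8)
  f(x*)   = 18.7096

x* = (3.5956, 0.1912, -0.3015), lambda* = (8)


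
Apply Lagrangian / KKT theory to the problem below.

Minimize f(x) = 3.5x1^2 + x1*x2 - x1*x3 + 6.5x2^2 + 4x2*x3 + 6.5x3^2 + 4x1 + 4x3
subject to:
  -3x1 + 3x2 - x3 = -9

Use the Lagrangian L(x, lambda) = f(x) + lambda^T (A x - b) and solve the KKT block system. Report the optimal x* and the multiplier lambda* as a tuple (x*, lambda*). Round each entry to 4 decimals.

Form the Lagrangian:
  L(x, lambda) = (1/2) x^T Q x + c^T x + lambda^T (A x - b)
Stationarity (grad_x L = 0): Q x + c + A^T lambda = 0.
Primal feasibility: A x = b.

This gives the KKT block system:
  [ Q   A^T ] [ x     ]   [-c ]
  [ A    0  ] [ lambda ] = [ b ]

Solving the linear system:
  x*      = (1.54, -1.2809, 0.5373)
  lambda* = (4.3207)
  f(x*)   = 23.5979

x* = (1.54, -1.2809, 0.5373), lambda* = (4.3207)


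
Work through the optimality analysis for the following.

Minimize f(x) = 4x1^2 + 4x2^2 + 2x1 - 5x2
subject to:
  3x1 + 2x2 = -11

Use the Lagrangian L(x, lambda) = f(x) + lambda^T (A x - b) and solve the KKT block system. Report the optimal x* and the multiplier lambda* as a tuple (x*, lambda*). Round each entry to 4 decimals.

Form the Lagrangian:
  L(x, lambda) = (1/2) x^T Q x + c^T x + lambda^T (A x - b)
Stationarity (grad_x L = 0): Q x + c + A^T lambda = 0.
Primal feasibility: A x = b.

This gives the KKT block system:
  [ Q   A^T ] [ x     ]   [-c ]
  [ A    0  ] [ lambda ] = [ b ]

Solving the linear system:
  x*      = (-2.9038, -1.1442)
  lambda* = (7.0769)
  f(x*)   = 38.8798

x* = (-2.9038, -1.1442), lambda* = (7.0769)


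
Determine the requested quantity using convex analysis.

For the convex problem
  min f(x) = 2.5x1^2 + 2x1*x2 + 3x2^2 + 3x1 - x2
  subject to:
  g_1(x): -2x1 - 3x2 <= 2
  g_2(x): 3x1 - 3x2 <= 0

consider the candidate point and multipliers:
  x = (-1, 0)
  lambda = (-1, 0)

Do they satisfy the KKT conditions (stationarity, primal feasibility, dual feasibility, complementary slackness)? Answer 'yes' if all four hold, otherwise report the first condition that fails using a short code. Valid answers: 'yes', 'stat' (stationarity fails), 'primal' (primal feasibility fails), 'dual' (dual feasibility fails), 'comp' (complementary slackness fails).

Gradient of f: grad f(x) = Q x + c = (-2, -3)
Constraint values g_i(x) = a_i^T x - b_i:
  g_1((-1, 0)) = 0
  g_2((-1, 0)) = -3
Stationarity residual: grad f(x) + sum_i lambda_i a_i = (0, 0)
  -> stationarity OK
Primal feasibility (all g_i <= 0): OK
Dual feasibility (all lambda_i >= 0): FAILS
Complementary slackness (lambda_i * g_i(x) = 0 for all i): OK

Verdict: the first failing condition is dual_feasibility -> dual.

dual


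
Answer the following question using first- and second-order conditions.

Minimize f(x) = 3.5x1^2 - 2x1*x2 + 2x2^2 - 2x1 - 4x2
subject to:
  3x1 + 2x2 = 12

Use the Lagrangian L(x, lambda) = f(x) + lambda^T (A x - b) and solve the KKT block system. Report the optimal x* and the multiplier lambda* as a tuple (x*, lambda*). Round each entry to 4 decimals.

Form the Lagrangian:
  L(x, lambda) = (1/2) x^T Q x + c^T x + lambda^T (A x - b)
Stationarity (grad_x L = 0): Q x + c + A^T lambda = 0.
Primal feasibility: A x = b.

This gives the KKT block system:
  [ Q   A^T ] [ x     ]   [-c ]
  [ A    0  ] [ lambda ] = [ b ]

Solving the linear system:
  x*      = (2, 3)
  lambda* = (-2)
  f(x*)   = 4

x* = (2, 3), lambda* = (-2)


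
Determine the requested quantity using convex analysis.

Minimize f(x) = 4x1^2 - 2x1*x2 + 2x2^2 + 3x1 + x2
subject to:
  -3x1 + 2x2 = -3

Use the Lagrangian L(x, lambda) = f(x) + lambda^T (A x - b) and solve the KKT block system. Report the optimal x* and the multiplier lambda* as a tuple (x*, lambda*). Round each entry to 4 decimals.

Form the Lagrangian:
  L(x, lambda) = (1/2) x^T Q x + c^T x + lambda^T (A x - b)
Stationarity (grad_x L = 0): Q x + c + A^T lambda = 0.
Primal feasibility: A x = b.

This gives the KKT block system:
  [ Q   A^T ] [ x     ]   [-c ]
  [ A    0  ] [ lambda ] = [ b ]

Solving the linear system:
  x*      = (0.1364, -1.2955)
  lambda* = (2.2273)
  f(x*)   = 2.8977

x* = (0.1364, -1.2955), lambda* = (2.2273)
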